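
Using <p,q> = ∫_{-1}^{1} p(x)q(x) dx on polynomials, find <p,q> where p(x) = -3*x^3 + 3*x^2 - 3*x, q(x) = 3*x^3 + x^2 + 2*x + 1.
<p,q> = -328/35

Expand the product: p(x)·q(x) = -9*x^6 + 6*x^5 - 12*x^4 - 3*x^2 - 3*x.
∫_{-1}^{1} of each monomial x^k gives [2/(k+1) if k even, 0 if k odd]. Integrating term-by-term (or equivalently evaluating the antiderivative F(x) = -9*x^7/7 + x^6 - 12*x^5/5 - x^3 - 3*x^2/2 at the endpoints):
  F(1) − F(−1) = -363/70 − (293/70) = -328/35.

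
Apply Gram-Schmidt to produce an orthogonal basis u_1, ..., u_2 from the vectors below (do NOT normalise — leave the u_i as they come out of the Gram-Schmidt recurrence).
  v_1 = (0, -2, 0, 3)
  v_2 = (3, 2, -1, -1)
Orthogonal basis:
  u_1 = (0, -2, 0, 3)
  u_2 = (3, 12/13, -1, 8/13)

Apply the Gram-Schmidt recurrence
  u_1 = v_1
  u_i = v_i − Σ_{j<i} ((v_i · u_j) / (u_j · u_j)) · u_j.

Step by step this gives:
  u_1 = (0, -2, 0, 3)
  u_2 = (3, 12/13, -1, 8/13)

Orthogonality check:
  u_2 · u_1 = 0 (should be 0)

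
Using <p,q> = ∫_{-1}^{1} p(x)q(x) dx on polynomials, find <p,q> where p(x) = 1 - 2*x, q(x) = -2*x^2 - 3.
<p,q> = -22/3

Expand the product: p(x)·q(x) = 4*x^3 - 2*x^2 + 6*x - 3.
∫_{-1}^{1} of each monomial x^k gives [2/(k+1) if k even, 0 if k odd]. Integrating term-by-term (or equivalently evaluating the antiderivative F(x) = x^4 - 2*x^3/3 + 3*x^2 - 3*x at the endpoints):
  F(1) − F(−1) = 1/3 − (23/3) = -22/3.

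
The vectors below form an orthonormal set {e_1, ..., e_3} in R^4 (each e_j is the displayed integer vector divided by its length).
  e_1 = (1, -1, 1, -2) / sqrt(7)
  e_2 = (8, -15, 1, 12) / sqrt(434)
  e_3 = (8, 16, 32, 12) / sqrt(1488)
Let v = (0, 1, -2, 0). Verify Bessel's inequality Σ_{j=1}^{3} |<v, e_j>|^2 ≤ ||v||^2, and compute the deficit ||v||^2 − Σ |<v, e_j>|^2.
Σ |<v, e_j>|^2 = 7/2; ||v||^2 = 5; deficit = 3/2

Write each e_j = u_j / sqrt(<u_j, u_j>) where u_j is the displayed integer vector. Then <v, e_j> = <v, u_j> / sqrt(<u_j, u_j>), so |<v, e_j>|^2 = <v, u_j>^2 / <u_j, u_j>.
Coefficients: <v, e_1> = -3/sqrt(7), <v, e_2> = -17/sqrt(434), <v, e_3> = -48/sqrt(1488).
Square and sum: Σ |<v, e_j>|^2 = 7/2.
Compute ||v||^2 = v·v = 5.
Deficit = 5 − 7/2 = 3/2 ≥ 0, confirming Bessel's inequality. (The deficit equals ||v − Σ <v,e_j> e_j||^2, the squared distance from v to span{e_j}.)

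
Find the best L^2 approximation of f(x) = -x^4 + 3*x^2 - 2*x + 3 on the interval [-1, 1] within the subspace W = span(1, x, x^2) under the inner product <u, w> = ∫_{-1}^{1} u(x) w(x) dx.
g(x) = 15*x^2/7 - 2*x + 108/35

The best approximation g ∈ W is the orthogonal projection of f onto W. Writing g = a_0 + a_1 x + a_2 x^2, the coefficients solve the normal equations G · a = b where
  G_{ij} = <φ_i, φ_j> and b_i = <f, φ_i>, with φ_0 = 1, φ_1 = x, φ_2 = x^2.
G =
  [2, 0, 2/3]
  [0, 2/3, 0]
  [2/3, 0, 2/5],
b = (38/5, -4/3, 102/35).
Solving gives a_0 = 108/35, a_1 = -2, a_2 = 15/7, so
  g(x) = 15*x^2/7 - 2*x + 108/35.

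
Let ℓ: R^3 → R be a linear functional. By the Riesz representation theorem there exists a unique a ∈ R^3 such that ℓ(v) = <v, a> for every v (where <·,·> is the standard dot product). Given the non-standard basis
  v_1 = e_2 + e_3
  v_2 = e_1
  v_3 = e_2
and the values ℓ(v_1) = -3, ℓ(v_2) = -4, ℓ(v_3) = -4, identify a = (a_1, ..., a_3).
a = (-4, -4, 1)

Write a = (a_1, ..., a_3) in the standard basis. For each basis vector v_i, ℓ(v_i) = <v_i, a> is a linear equation in the a_j's. Collect the n equations into a matrix system V a = ℓ, where row i of V is v_i (expressed in the standard basis). Since V is invertible (lower-triangular with 1s on the diagonal, up to permutation), solve by back-substitution:
  V =
[[0, 1, 1],
 [1, 0, 0],
 [0, 1, 0]]
  V a = (-3, -4, -4)
Solving gives a = (-4, -4, 1).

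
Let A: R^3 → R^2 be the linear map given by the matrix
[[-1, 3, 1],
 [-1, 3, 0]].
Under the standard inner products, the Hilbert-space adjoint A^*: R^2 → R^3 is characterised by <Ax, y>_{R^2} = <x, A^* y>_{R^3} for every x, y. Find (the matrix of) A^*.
A^* = A^T =
[[-1, -1],
 [3, 3],
 [1, 0]]

For real matrices with standard dot products, the defining identity <Ax, y> = <x, A^* y> gives (Ax)^T y = x^T (A^*) y, i.e. x^T A^T y = x^T (A^*) y. Since this holds for all x, y, we must have A^* = A^T. Therefore
A^* =
[[-1, -1],
 [3, 3],
 [1, 0]].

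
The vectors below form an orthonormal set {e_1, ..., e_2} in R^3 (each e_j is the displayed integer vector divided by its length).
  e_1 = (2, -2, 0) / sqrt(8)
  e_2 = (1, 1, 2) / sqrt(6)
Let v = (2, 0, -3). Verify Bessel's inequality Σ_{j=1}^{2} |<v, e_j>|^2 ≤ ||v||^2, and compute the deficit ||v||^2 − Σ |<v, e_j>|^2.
Σ |<v, e_j>|^2 = 14/3; ||v||^2 = 13; deficit = 25/3

Write each e_j = u_j / sqrt(<u_j, u_j>) where u_j is the displayed integer vector. Then <v, e_j> = <v, u_j> / sqrt(<u_j, u_j>), so |<v, e_j>|^2 = <v, u_j>^2 / <u_j, u_j>.
Coefficients: <v, e_1> = 4/sqrt(8), <v, e_2> = -4/sqrt(6).
Square and sum: Σ |<v, e_j>|^2 = 14/3.
Compute ||v||^2 = v·v = 13.
Deficit = 13 − 14/3 = 25/3 ≥ 0, confirming Bessel's inequality. (The deficit equals ||v − Σ <v,e_j> e_j||^2, the squared distance from v to span{e_j}.)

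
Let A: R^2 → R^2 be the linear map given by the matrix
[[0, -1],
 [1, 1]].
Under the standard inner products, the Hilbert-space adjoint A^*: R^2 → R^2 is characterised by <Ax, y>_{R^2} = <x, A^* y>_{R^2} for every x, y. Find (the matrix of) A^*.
A^* = A^T =
[[0, 1],
 [-1, 1]]

For real matrices with standard dot products, the defining identity <Ax, y> = <x, A^* y> gives (Ax)^T y = x^T (A^*) y, i.e. x^T A^T y = x^T (A^*) y. Since this holds for all x, y, we must have A^* = A^T. Therefore
A^* =
[[0, 1],
 [-1, 1]].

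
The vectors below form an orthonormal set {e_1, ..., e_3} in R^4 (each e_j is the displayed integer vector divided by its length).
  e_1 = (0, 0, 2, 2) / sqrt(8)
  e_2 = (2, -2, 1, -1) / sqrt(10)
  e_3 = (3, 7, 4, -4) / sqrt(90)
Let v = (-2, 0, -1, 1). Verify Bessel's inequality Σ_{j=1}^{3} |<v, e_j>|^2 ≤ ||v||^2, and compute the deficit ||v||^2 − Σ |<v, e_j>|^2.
Σ |<v, e_j>|^2 = 52/9; ||v||^2 = 6; deficit = 2/9

Write each e_j = u_j / sqrt(<u_j, u_j>) where u_j is the displayed integer vector. Then <v, e_j> = <v, u_j> / sqrt(<u_j, u_j>), so |<v, e_j>|^2 = <v, u_j>^2 / <u_j, u_j>.
Coefficients: <v, e_1> = 0/sqrt(8), <v, e_2> = -6/sqrt(10), <v, e_3> = -14/sqrt(90).
Square and sum: Σ |<v, e_j>|^2 = 52/9.
Compute ||v||^2 = v·v = 6.
Deficit = 6 − 52/9 = 2/9 ≥ 0, confirming Bessel's inequality. (The deficit equals ||v − Σ <v,e_j> e_j||^2, the squared distance from v to span{e_j}.)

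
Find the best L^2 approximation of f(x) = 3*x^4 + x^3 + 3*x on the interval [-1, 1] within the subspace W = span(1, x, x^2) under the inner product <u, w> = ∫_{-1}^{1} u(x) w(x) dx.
g(x) = 18*x^2/7 + 18*x/5 - 9/35

The best approximation g ∈ W is the orthogonal projection of f onto W. Writing g = a_0 + a_1 x + a_2 x^2, the coefficients solve the normal equations G · a = b where
  G_{ij} = <φ_i, φ_j> and b_i = <f, φ_i>, with φ_0 = 1, φ_1 = x, φ_2 = x^2.
G =
  [2, 0, 2/3]
  [0, 2/3, 0]
  [2/3, 0, 2/5],
b = (6/5, 12/5, 6/7).
Solving gives a_0 = -9/35, a_1 = 18/5, a_2 = 18/7, so
  g(x) = 18*x^2/7 + 18*x/5 - 9/35.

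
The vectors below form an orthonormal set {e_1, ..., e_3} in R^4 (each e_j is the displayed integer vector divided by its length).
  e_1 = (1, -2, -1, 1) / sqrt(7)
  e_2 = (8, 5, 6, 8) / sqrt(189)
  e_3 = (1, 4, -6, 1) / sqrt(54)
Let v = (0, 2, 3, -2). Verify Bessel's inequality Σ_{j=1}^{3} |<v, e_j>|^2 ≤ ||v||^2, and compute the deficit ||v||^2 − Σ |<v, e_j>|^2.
Σ |<v, e_j>|^2 = 15; ||v||^2 = 17; deficit = 2

Write each e_j = u_j / sqrt(<u_j, u_j>) where u_j is the displayed integer vector. Then <v, e_j> = <v, u_j> / sqrt(<u_j, u_j>), so |<v, e_j>|^2 = <v, u_j>^2 / <u_j, u_j>.
Coefficients: <v, e_1> = -9/sqrt(7), <v, e_2> = 12/sqrt(189), <v, e_3> = -12/sqrt(54).
Square and sum: Σ |<v, e_j>|^2 = 15.
Compute ||v||^2 = v·v = 17.
Deficit = 17 − 15 = 2 ≥ 0, confirming Bessel's inequality. (The deficit equals ||v − Σ <v,e_j> e_j||^2, the squared distance from v to span{e_j}.)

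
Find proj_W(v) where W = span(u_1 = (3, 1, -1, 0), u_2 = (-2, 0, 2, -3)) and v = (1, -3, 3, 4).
proj_W(v) = (-121/123, -115/123, -109/123, 112/41)

Set up U = [u_1 | ... | u_2] ∈ R^(4×2). The projector onto W = col(U) is P = U (U^T U)^(-1) U^T.
Compute U^T U =
  [11, -8]
  [-8, 17],
and U^T v = (-3, -8).
Solve U^T U · c = U^T v for the coefficients: c = (-115/123, -112/123). The projection is proj_W(v) = U c.
Check: (v - proj_W(v)) · u_1 = 0  (should be 0).
Check: (v - proj_W(v)) · u_2 = 0  (should be 0).
Result: proj_W(v) = (-121/123, -115/123, -109/123, 112/41).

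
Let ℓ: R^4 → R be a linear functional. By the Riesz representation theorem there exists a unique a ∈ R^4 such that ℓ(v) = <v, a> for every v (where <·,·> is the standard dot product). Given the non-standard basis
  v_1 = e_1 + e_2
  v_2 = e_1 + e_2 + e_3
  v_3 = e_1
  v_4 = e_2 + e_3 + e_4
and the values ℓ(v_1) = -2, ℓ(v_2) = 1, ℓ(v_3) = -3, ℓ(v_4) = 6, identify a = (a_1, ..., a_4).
a = (-3, 1, 3, 2)

Write a = (a_1, ..., a_4) in the standard basis. For each basis vector v_i, ℓ(v_i) = <v_i, a> is a linear equation in the a_j's. Collect the n equations into a matrix system V a = ℓ, where row i of V is v_i (expressed in the standard basis). Since V is invertible (lower-triangular with 1s on the diagonal, up to permutation), solve by back-substitution:
  V =
[[1, 1, 0, 0],
 [1, 1, 1, 0],
 [1, 0, 0, 0],
 [0, 1, 1, 1]]
  V a = (-2, 1, -3, 6)
Solving gives a = (-3, 1, 3, 2).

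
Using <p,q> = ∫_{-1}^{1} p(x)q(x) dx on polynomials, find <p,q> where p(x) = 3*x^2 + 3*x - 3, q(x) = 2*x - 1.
<p,q> = 8

Expand the product: p(x)·q(x) = 6*x^3 + 3*x^2 - 9*x + 3.
∫_{-1}^{1} of each monomial x^k gives [2/(k+1) if k even, 0 if k odd]. Integrating term-by-term (or equivalently evaluating the antiderivative F(x) = 3*x^4/2 + x^3 - 9*x^2/2 + 3*x at the endpoints):
  F(1) − F(−1) = 1 − (-7) = 8.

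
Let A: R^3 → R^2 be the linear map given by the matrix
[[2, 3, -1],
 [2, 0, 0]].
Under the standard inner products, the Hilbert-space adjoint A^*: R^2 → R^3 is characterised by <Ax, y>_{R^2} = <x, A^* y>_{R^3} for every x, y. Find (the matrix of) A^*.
A^* = A^T =
[[2, 2],
 [3, 0],
 [-1, 0]]

For real matrices with standard dot products, the defining identity <Ax, y> = <x, A^* y> gives (Ax)^T y = x^T (A^*) y, i.e. x^T A^T y = x^T (A^*) y. Since this holds for all x, y, we must have A^* = A^T. Therefore
A^* =
[[2, 2],
 [3, 0],
 [-1, 0]].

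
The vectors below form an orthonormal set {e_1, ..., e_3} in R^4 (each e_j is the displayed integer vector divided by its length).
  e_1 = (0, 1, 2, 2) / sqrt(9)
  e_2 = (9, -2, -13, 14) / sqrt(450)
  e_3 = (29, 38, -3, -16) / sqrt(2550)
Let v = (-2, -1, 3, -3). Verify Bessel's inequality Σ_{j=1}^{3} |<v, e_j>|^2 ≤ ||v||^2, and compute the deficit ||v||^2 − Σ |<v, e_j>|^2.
Σ |<v, e_j>|^2 = 379/17; ||v||^2 = 23; deficit = 12/17

Write each e_j = u_j / sqrt(<u_j, u_j>) where u_j is the displayed integer vector. Then <v, e_j> = <v, u_j> / sqrt(<u_j, u_j>), so |<v, e_j>|^2 = <v, u_j>^2 / <u_j, u_j>.
Coefficients: <v, e_1> = -1/sqrt(9), <v, e_2> = -97/sqrt(450), <v, e_3> = -57/sqrt(2550).
Square and sum: Σ |<v, e_j>|^2 = 379/17.
Compute ||v||^2 = v·v = 23.
Deficit = 23 − 379/17 = 12/17 ≥ 0, confirming Bessel's inequality. (The deficit equals ||v − Σ <v,e_j> e_j||^2, the squared distance from v to span{e_j}.)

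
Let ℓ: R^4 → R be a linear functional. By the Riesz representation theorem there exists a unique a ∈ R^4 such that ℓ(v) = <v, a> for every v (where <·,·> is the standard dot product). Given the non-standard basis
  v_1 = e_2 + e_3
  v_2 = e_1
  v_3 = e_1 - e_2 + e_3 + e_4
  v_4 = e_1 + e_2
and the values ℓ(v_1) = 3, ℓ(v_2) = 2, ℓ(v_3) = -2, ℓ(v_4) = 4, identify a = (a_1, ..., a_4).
a = (2, 2, 1, -3)

Write a = (a_1, ..., a_4) in the standard basis. For each basis vector v_i, ℓ(v_i) = <v_i, a> is a linear equation in the a_j's. Collect the n equations into a matrix system V a = ℓ, where row i of V is v_i (expressed in the standard basis). Since V is invertible (lower-triangular with 1s on the diagonal, up to permutation), solve by back-substitution:
  V =
[[0, 1, 1, 0],
 [1, 0, 0, 0],
 [1, -1, 1, 1],
 [1, 1, 0, 0]]
  V a = (3, 2, -2, 4)
Solving gives a = (2, 2, 1, -3).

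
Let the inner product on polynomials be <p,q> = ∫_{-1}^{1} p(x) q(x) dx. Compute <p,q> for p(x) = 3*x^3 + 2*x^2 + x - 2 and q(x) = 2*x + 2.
<p,q> = -8/5

Expand the product: p(x)·q(x) = 6*x^4 + 10*x^3 + 6*x^2 - 2*x - 4.
∫_{-1}^{1} of each monomial x^k gives [2/(k+1) if k even, 0 if k odd]. Integrating term-by-term (or equivalently evaluating the antiderivative F(x) = 6*x^5/5 + 5*x^4/2 + 2*x^3 - x^2 - 4*x at the endpoints):
  F(1) − F(−1) = 7/10 − (23/10) = -8/5.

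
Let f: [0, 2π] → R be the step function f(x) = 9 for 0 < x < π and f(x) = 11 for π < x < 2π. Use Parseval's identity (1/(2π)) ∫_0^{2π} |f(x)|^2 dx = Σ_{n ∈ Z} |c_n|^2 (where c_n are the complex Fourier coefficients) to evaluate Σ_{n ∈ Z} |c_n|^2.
Σ |c_n|^2 = 101

Parseval equates the L^2 energy of f (normalised by 1/(2π)) with the ℓ^2 sum of its Fourier coefficients: (1/(2π)) ∫_0^{2π} |f|^2 = Σ |c_n|^2.
Compute the left side: (1/(2π)) [∫_0^π 9^2 dx + ∫_π^{2π} 11^2 dx] = (1/(2π)) · (81π + 121π) = (81 + 121)/2 = 101.
So Σ_{n ∈ Z} |c_n|^2 = 101.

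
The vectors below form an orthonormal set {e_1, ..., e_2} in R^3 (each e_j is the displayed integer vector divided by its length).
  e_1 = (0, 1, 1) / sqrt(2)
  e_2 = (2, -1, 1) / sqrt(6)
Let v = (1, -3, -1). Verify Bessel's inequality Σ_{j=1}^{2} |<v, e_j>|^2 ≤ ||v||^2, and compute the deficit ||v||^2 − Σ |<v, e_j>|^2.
Σ |<v, e_j>|^2 = 32/3; ||v||^2 = 11; deficit = 1/3

Write each e_j = u_j / sqrt(<u_j, u_j>) where u_j is the displayed integer vector. Then <v, e_j> = <v, u_j> / sqrt(<u_j, u_j>), so |<v, e_j>|^2 = <v, u_j>^2 / <u_j, u_j>.
Coefficients: <v, e_1> = -4/sqrt(2), <v, e_2> = 4/sqrt(6).
Square and sum: Σ |<v, e_j>|^2 = 32/3.
Compute ||v||^2 = v·v = 11.
Deficit = 11 − 32/3 = 1/3 ≥ 0, confirming Bessel's inequality. (The deficit equals ||v − Σ <v,e_j> e_j||^2, the squared distance from v to span{e_j}.)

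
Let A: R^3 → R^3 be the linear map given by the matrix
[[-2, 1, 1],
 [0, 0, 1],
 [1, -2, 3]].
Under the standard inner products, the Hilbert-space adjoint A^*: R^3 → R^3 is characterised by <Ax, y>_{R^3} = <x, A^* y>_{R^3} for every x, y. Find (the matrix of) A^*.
A^* = A^T =
[[-2, 0, 1],
 [1, 0, -2],
 [1, 1, 3]]

For real matrices with standard dot products, the defining identity <Ax, y> = <x, A^* y> gives (Ax)^T y = x^T (A^*) y, i.e. x^T A^T y = x^T (A^*) y. Since this holds for all x, y, we must have A^* = A^T. Therefore
A^* =
[[-2, 0, 1],
 [1, 0, -2],
 [1, 1, 3]].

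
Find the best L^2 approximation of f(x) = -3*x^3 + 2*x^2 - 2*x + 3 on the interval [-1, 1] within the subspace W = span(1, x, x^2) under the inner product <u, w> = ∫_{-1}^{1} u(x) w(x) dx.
g(x) = 2*x^2 - 19*x/5 + 3

The best approximation g ∈ W is the orthogonal projection of f onto W. Writing g = a_0 + a_1 x + a_2 x^2, the coefficients solve the normal equations G · a = b where
  G_{ij} = <φ_i, φ_j> and b_i = <f, φ_i>, with φ_0 = 1, φ_1 = x, φ_2 = x^2.
G =
  [2, 0, 2/3]
  [0, 2/3, 0]
  [2/3, 0, 2/5],
b = (22/3, -38/15, 14/5).
Solving gives a_0 = 3, a_1 = -19/5, a_2 = 2, so
  g(x) = 2*x^2 - 19*x/5 + 3.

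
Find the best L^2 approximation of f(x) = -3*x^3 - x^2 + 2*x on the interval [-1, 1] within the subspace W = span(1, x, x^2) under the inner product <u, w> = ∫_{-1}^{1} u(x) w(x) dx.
g(x) = -x^2 + x/5

The best approximation g ∈ W is the orthogonal projection of f onto W. Writing g = a_0 + a_1 x + a_2 x^2, the coefficients solve the normal equations G · a = b where
  G_{ij} = <φ_i, φ_j> and b_i = <f, φ_i>, with φ_0 = 1, φ_1 = x, φ_2 = x^2.
G =
  [2, 0, 2/3]
  [0, 2/3, 0]
  [2/3, 0, 2/5],
b = (-2/3, 2/15, -2/5).
Solving gives a_0 = 0, a_1 = 1/5, a_2 = -1, so
  g(x) = -x^2 + x/5.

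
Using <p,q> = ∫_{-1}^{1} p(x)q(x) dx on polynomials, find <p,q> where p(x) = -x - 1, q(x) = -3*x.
<p,q> = 2

Expand the product: p(x)·q(x) = 3*x^2 + 3*x.
∫_{-1}^{1} of each monomial x^k gives [2/(k+1) if k even, 0 if k odd]. Integrating term-by-term (or equivalently evaluating the antiderivative F(x) = x^3 + 3*x^2/2 at the endpoints):
  F(1) − F(−1) = 5/2 − (1/2) = 2.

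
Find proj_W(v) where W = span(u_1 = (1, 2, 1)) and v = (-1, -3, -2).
proj_W(v) = (-3/2, -3, -3/2)

Set up U = [u_1 | ... | u_1] ∈ R^(3×1). The projector onto W = col(U) is P = U (U^T U)^(-1) U^T.
Compute U^T U =
  [6],
and U^T v = (-9).
Solve U^T U · c = U^T v for the coefficients: c = (-3/2). The projection is proj_W(v) = U c.
Check: (v - proj_W(v)) · u_1 = 0  (should be 0).
Result: proj_W(v) = (-3/2, -3, -3/2).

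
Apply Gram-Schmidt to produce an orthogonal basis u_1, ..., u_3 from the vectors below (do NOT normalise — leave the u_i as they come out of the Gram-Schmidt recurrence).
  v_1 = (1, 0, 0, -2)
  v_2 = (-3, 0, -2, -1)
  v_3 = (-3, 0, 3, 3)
Orthogonal basis:
  u_1 = (1, 0, 0, -2)
  u_2 = (-14/5, 0, -2, -7/5)
  u_3 = (-36/23, 0, 63/23, -18/23)

Apply the Gram-Schmidt recurrence
  u_1 = v_1
  u_i = v_i − Σ_{j<i} ((v_i · u_j) / (u_j · u_j)) · u_j.

Step by step this gives:
  u_1 = (1, 0, 0, -2)
  u_2 = (-14/5, 0, -2, -7/5)
  u_3 = (-36/23, 0, 63/23, -18/23)

Orthogonality check:
  u_2 · u_1 = 0 (should be 0)
  u_3 · u_1 = 0 (should be 0)
  u_3 · u_2 = 0 (should be 0)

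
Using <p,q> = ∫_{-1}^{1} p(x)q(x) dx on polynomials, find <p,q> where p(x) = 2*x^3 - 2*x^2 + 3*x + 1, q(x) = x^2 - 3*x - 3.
<p,q> = -158/15

Expand the product: p(x)·q(x) = 2*x^5 - 8*x^4 + 3*x^3 - 2*x^2 - 12*x - 3.
∫_{-1}^{1} of each monomial x^k gives [2/(k+1) if k even, 0 if k odd]. Integrating term-by-term (or equivalently evaluating the antiderivative F(x) = x^6/3 - 8*x^5/5 + 3*x^4/4 - 2*x^3/3 - 6*x^2 - 3*x at the endpoints):
  F(1) − F(−1) = -611/60 − (7/20) = -158/15.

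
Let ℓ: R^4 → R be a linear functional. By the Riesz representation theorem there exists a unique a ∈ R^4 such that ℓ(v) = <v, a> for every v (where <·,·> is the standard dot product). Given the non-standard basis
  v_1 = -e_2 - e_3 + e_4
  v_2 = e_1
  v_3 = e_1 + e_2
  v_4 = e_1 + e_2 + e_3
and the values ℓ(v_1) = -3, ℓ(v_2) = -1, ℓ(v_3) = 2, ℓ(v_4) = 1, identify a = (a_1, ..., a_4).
a = (-1, 3, -1, -1)

Write a = (a_1, ..., a_4) in the standard basis. For each basis vector v_i, ℓ(v_i) = <v_i, a> is a linear equation in the a_j's. Collect the n equations into a matrix system V a = ℓ, where row i of V is v_i (expressed in the standard basis). Since V is invertible (lower-triangular with 1s on the diagonal, up to permutation), solve by back-substitution:
  V =
[[0, -1, -1, 1],
 [1, 0, 0, 0],
 [1, 1, 0, 0],
 [1, 1, 1, 0]]
  V a = (-3, -1, 2, 1)
Solving gives a = (-1, 3, -1, -1).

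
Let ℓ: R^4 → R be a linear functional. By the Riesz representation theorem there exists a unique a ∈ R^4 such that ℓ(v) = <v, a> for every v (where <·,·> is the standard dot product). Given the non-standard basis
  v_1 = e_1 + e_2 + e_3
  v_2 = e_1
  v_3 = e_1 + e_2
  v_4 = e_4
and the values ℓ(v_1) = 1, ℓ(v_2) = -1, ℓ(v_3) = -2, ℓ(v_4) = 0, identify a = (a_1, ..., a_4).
a = (-1, -1, 3, 0)

Write a = (a_1, ..., a_4) in the standard basis. For each basis vector v_i, ℓ(v_i) = <v_i, a> is a linear equation in the a_j's. Collect the n equations into a matrix system V a = ℓ, where row i of V is v_i (expressed in the standard basis). Since V is invertible (lower-triangular with 1s on the diagonal, up to permutation), solve by back-substitution:
  V =
[[1, 1, 1, 0],
 [1, 0, 0, 0],
 [1, 1, 0, 0],
 [0, 0, 0, 1]]
  V a = (1, -1, -2, 0)
Solving gives a = (-1, -1, 3, 0).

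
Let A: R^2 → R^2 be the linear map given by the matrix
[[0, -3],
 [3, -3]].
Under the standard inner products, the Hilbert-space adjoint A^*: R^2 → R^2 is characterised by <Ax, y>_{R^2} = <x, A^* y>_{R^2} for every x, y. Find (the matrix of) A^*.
A^* = A^T =
[[0, 3],
 [-3, -3]]

For real matrices with standard dot products, the defining identity <Ax, y> = <x, A^* y> gives (Ax)^T y = x^T (A^*) y, i.e. x^T A^T y = x^T (A^*) y. Since this holds for all x, y, we must have A^* = A^T. Therefore
A^* =
[[0, 3],
 [-3, -3]].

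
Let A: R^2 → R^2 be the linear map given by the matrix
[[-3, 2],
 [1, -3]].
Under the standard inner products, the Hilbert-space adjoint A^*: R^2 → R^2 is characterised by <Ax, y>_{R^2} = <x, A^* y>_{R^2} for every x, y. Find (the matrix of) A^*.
A^* = A^T =
[[-3, 1],
 [2, -3]]

For real matrices with standard dot products, the defining identity <Ax, y> = <x, A^* y> gives (Ax)^T y = x^T (A^*) y, i.e. x^T A^T y = x^T (A^*) y. Since this holds for all x, y, we must have A^* = A^T. Therefore
A^* =
[[-3, 1],
 [2, -3]].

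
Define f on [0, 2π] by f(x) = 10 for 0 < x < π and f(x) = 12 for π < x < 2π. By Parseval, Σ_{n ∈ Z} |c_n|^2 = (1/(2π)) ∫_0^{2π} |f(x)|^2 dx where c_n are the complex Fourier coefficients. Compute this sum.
Σ |c_n|^2 = 122

Parseval equates the L^2 energy of f (normalised by 1/(2π)) with the ℓ^2 sum of its Fourier coefficients: (1/(2π)) ∫_0^{2π} |f|^2 = Σ |c_n|^2.
Compute the left side: (1/(2π)) [∫_0^π 10^2 dx + ∫_π^{2π} 12^2 dx] = (1/(2π)) · (100π + 144π) = (100 + 144)/2 = 122.
So Σ_{n ∈ Z} |c_n|^2 = 122.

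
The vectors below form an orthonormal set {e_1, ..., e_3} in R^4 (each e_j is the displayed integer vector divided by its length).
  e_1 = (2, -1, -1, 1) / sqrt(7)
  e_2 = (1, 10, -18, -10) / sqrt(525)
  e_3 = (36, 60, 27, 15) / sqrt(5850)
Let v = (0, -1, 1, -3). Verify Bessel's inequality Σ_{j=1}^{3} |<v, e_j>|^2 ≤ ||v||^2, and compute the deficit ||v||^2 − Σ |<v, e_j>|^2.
Σ |<v, e_j>|^2 = 7/3; ||v||^2 = 11; deficit = 26/3

Write each e_j = u_j / sqrt(<u_j, u_j>) where u_j is the displayed integer vector. Then <v, e_j> = <v, u_j> / sqrt(<u_j, u_j>), so |<v, e_j>|^2 = <v, u_j>^2 / <u_j, u_j>.
Coefficients: <v, e_1> = -3/sqrt(7), <v, e_2> = 2/sqrt(525), <v, e_3> = -78/sqrt(5850).
Square and sum: Σ |<v, e_j>|^2 = 7/3.
Compute ||v||^2 = v·v = 11.
Deficit = 11 − 7/3 = 26/3 ≥ 0, confirming Bessel's inequality. (The deficit equals ||v − Σ <v,e_j> e_j||^2, the squared distance from v to span{e_j}.)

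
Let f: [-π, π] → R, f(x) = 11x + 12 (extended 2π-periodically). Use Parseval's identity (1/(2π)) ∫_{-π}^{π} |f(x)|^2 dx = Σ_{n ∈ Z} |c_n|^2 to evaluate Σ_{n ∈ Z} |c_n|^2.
Σ |c_n|^2 = 121π^2/3 + 144

Expand and integrate term by term over [-π, π]:
  ∫ (11x)^2 dx = 121·(2π^3/3); ∫ 2·11·(12)·x dx = 0 (odd integrand); ∫ 12^2 dx = 144·2π.
So (1/(2π)) ∫_{-π}^{π} (11x + 12)^2 dx = 121π^2/3 + 144 = 121π^2/3 + 144.
Parseval ⇒ Σ |c_n|^2 = 121π^2/3 + 144.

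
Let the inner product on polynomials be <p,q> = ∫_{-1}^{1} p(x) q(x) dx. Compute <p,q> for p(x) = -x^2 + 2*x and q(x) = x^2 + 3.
<p,q> = -12/5

Expand the product: p(x)·q(x) = -x^4 + 2*x^3 - 3*x^2 + 6*x.
∫_{-1}^{1} of each monomial x^k gives [2/(k+1) if k even, 0 if k odd]. Integrating term-by-term (or equivalently evaluating the antiderivative F(x) = -x^5/5 + x^4/2 - x^3 + 3*x^2 at the endpoints):
  F(1) − F(−1) = 23/10 − (47/10) = -12/5.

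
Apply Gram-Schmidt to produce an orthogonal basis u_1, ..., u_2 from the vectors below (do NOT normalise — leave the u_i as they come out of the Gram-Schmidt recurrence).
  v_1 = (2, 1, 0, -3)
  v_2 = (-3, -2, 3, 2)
Orthogonal basis:
  u_1 = (2, 1, 0, -3)
  u_2 = (-1, -1, 3, -1)

Apply the Gram-Schmidt recurrence
  u_1 = v_1
  u_i = v_i − Σ_{j<i} ((v_i · u_j) / (u_j · u_j)) · u_j.

Step by step this gives:
  u_1 = (2, 1, 0, -3)
  u_2 = (-1, -1, 3, -1)

Orthogonality check:
  u_2 · u_1 = 0 (should be 0)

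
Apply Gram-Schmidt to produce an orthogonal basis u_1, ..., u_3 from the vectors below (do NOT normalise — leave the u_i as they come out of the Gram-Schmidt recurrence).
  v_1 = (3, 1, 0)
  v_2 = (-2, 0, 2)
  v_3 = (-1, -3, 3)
Orthogonal basis:
  u_1 = (3, 1, 0)
  u_2 = (-1/5, 3/5, 2)
  u_3 = (1, -3, 1)

Apply the Gram-Schmidt recurrence
  u_1 = v_1
  u_i = v_i − Σ_{j<i} ((v_i · u_j) / (u_j · u_j)) · u_j.

Step by step this gives:
  u_1 = (3, 1, 0)
  u_2 = (-1/5, 3/5, 2)
  u_3 = (1, -3, 1)

Orthogonality check:
  u_2 · u_1 = 0 (should be 0)
  u_3 · u_1 = 0 (should be 0)
  u_3 · u_2 = 0 (should be 0)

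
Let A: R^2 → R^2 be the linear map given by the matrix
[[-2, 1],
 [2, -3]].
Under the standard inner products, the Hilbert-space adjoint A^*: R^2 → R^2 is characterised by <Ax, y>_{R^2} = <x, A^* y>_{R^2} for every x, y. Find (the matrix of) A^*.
A^* = A^T =
[[-2, 2],
 [1, -3]]

For real matrices with standard dot products, the defining identity <Ax, y> = <x, A^* y> gives (Ax)^T y = x^T (A^*) y, i.e. x^T A^T y = x^T (A^*) y. Since this holds for all x, y, we must have A^* = A^T. Therefore
A^* =
[[-2, 2],
 [1, -3]].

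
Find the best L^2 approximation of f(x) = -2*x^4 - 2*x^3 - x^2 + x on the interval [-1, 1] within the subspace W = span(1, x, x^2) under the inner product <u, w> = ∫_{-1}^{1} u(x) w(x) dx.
g(x) = -19*x^2/7 - x/5 + 6/35

The best approximation g ∈ W is the orthogonal projection of f onto W. Writing g = a_0 + a_1 x + a_2 x^2, the coefficients solve the normal equations G · a = b where
  G_{ij} = <φ_i, φ_j> and b_i = <f, φ_i>, with φ_0 = 1, φ_1 = x, φ_2 = x^2.
G =
  [2, 0, 2/3]
  [0, 2/3, 0]
  [2/3, 0, 2/5],
b = (-22/15, -2/15, -34/35).
Solving gives a_0 = 6/35, a_1 = -1/5, a_2 = -19/7, so
  g(x) = -19*x^2/7 - x/5 + 6/35.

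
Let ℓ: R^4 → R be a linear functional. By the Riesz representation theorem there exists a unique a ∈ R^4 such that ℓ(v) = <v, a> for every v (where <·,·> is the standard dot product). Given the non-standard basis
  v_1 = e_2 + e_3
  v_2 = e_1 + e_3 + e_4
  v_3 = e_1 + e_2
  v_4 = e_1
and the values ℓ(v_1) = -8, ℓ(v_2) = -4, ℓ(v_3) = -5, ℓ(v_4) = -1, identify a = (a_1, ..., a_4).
a = (-1, -4, -4, 1)

Write a = (a_1, ..., a_4) in the standard basis. For each basis vector v_i, ℓ(v_i) = <v_i, a> is a linear equation in the a_j's. Collect the n equations into a matrix system V a = ℓ, where row i of V is v_i (expressed in the standard basis). Since V is invertible (lower-triangular with 1s on the diagonal, up to permutation), solve by back-substitution:
  V =
[[0, 1, 1, 0],
 [1, 0, 1, 1],
 [1, 1, 0, 0],
 [1, 0, 0, 0]]
  V a = (-8, -4, -5, -1)
Solving gives a = (-1, -4, -4, 1).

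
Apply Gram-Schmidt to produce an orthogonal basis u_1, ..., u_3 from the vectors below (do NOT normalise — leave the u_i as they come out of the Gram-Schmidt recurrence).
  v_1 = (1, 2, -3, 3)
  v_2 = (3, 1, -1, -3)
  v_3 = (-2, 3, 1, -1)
Orthogonal basis:
  u_1 = (1, 2, -3, 3)
  u_2 = (70/23, 25/23, -26/23, -66/23)
  u_3 = (-802/459, 1484/459, 311/459, -137/153)

Apply the Gram-Schmidt recurrence
  u_1 = v_1
  u_i = v_i − Σ_{j<i} ((v_i · u_j) / (u_j · u_j)) · u_j.

Step by step this gives:
  u_1 = (1, 2, -3, 3)
  u_2 = (70/23, 25/23, -26/23, -66/23)
  u_3 = (-802/459, 1484/459, 311/459, -137/153)

Orthogonality check:
  u_2 · u_1 = 0 (should be 0)
  u_3 · u_1 = 0 (should be 0)
  u_3 · u_2 = 0 (should be 0)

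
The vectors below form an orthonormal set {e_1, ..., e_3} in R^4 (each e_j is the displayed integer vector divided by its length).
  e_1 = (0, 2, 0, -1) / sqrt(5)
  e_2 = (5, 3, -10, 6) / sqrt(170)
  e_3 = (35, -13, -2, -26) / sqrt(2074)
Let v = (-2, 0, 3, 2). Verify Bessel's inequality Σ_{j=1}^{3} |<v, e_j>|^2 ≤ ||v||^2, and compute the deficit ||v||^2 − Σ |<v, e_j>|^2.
Σ |<v, e_j>|^2 = 812/61; ||v||^2 = 17; deficit = 225/61

Write each e_j = u_j / sqrt(<u_j, u_j>) where u_j is the displayed integer vector. Then <v, e_j> = <v, u_j> / sqrt(<u_j, u_j>), so |<v, e_j>|^2 = <v, u_j>^2 / <u_j, u_j>.
Coefficients: <v, e_1> = -2/sqrt(5), <v, e_2> = -28/sqrt(170), <v, e_3> = -128/sqrt(2074).
Square and sum: Σ |<v, e_j>|^2 = 812/61.
Compute ||v||^2 = v·v = 17.
Deficit = 17 − 812/61 = 225/61 ≥ 0, confirming Bessel's inequality. (The deficit equals ||v − Σ <v,e_j> e_j||^2, the squared distance from v to span{e_j}.)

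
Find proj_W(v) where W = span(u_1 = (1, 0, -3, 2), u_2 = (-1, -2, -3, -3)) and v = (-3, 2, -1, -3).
proj_W(v) = (-163/159, -166/159, -3/53, -409/159)

Set up U = [u_1 | ... | u_2] ∈ R^(4×2). The projector onto W = col(U) is P = U (U^T U)^(-1) U^T.
Compute U^T U =
  [14, 2]
  [2, 23],
and U^T v = (-6, 11).
Solve U^T U · c = U^T v for the coefficients: c = (-80/159, 83/159). The projection is proj_W(v) = U c.
Check: (v - proj_W(v)) · u_1 = 0  (should be 0).
Check: (v - proj_W(v)) · u_2 = 0  (should be 0).
Result: proj_W(v) = (-163/159, -166/159, -3/53, -409/159).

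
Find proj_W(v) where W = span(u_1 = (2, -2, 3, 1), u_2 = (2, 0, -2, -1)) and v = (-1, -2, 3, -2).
proj_W(v) = (-4/17, -14/17, 39/17, 16/17)

Set up U = [u_1 | ... | u_2] ∈ R^(4×2). The projector onto W = col(U) is P = U (U^T U)^(-1) U^T.
Compute U^T U =
  [18, -3]
  [-3, 9],
and U^T v = (9, -6).
Solve U^T U · c = U^T v for the coefficients: c = (7/17, -9/17). The projection is proj_W(v) = U c.
Check: (v - proj_W(v)) · u_1 = 0  (should be 0).
Check: (v - proj_W(v)) · u_2 = 0  (should be 0).
Result: proj_W(v) = (-4/17, -14/17, 39/17, 16/17).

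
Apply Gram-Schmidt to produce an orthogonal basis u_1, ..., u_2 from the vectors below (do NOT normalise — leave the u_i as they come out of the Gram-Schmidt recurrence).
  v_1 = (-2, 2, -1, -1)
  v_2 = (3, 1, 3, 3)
Orthogonal basis:
  u_1 = (-2, 2, -1, -1)
  u_2 = (1, 3, 2, 2)

Apply the Gram-Schmidt recurrence
  u_1 = v_1
  u_i = v_i − Σ_{j<i} ((v_i · u_j) / (u_j · u_j)) · u_j.

Step by step this gives:
  u_1 = (-2, 2, -1, -1)
  u_2 = (1, 3, 2, 2)

Orthogonality check:
  u_2 · u_1 = 0 (should be 0)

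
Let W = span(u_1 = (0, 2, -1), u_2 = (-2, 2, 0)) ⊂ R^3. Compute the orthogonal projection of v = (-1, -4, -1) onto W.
proj_W(v) = (1/6, -17/6, 4/3)

Set up U = [u_1 | ... | u_2] ∈ R^(3×2). The projector onto W = col(U) is P = U (U^T U)^(-1) U^T.
Compute U^T U =
  [5, 4]
  [4, 8],
and U^T v = (-7, -6).
Solve U^T U · c = U^T v for the coefficients: c = (-4/3, -1/12). The projection is proj_W(v) = U c.
Check: (v - proj_W(v)) · u_1 = 0  (should be 0).
Check: (v - proj_W(v)) · u_2 = 0  (should be 0).
Result: proj_W(v) = (1/6, -17/6, 4/3).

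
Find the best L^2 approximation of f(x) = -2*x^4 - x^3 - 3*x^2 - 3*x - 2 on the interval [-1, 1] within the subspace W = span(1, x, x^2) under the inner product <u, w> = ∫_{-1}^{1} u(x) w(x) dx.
g(x) = -33*x^2/7 - 18*x/5 - 64/35

The best approximation g ∈ W is the orthogonal projection of f onto W. Writing g = a_0 + a_1 x + a_2 x^2, the coefficients solve the normal equations G · a = b where
  G_{ij} = <φ_i, φ_j> and b_i = <f, φ_i>, with φ_0 = 1, φ_1 = x, φ_2 = x^2.
G =
  [2, 0, 2/3]
  [0, 2/3, 0]
  [2/3, 0, 2/5],
b = (-34/5, -12/5, -326/105).
Solving gives a_0 = -64/35, a_1 = -18/5, a_2 = -33/7, so
  g(x) = -33*x^2/7 - 18*x/5 - 64/35.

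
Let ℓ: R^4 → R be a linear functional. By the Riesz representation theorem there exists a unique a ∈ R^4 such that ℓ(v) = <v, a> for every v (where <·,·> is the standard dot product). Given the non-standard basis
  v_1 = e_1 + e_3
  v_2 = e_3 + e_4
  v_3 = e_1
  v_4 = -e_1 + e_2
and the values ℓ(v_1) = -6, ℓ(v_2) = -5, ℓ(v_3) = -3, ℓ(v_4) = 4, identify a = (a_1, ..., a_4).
a = (-3, 1, -3, -2)

Write a = (a_1, ..., a_4) in the standard basis. For each basis vector v_i, ℓ(v_i) = <v_i, a> is a linear equation in the a_j's. Collect the n equations into a matrix system V a = ℓ, where row i of V is v_i (expressed in the standard basis). Since V is invertible (lower-triangular with 1s on the diagonal, up to permutation), solve by back-substitution:
  V =
[[1, 0, 1, 0],
 [0, 0, 1, 1],
 [1, 0, 0, 0],
 [-1, 1, 0, 0]]
  V a = (-6, -5, -3, 4)
Solving gives a = (-3, 1, -3, -2).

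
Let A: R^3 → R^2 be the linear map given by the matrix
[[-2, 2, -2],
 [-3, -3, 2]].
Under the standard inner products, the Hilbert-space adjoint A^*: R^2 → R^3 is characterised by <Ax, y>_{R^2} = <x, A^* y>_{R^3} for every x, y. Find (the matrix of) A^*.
A^* = A^T =
[[-2, -3],
 [2, -3],
 [-2, 2]]

For real matrices with standard dot products, the defining identity <Ax, y> = <x, A^* y> gives (Ax)^T y = x^T (A^*) y, i.e. x^T A^T y = x^T (A^*) y. Since this holds for all x, y, we must have A^* = A^T. Therefore
A^* =
[[-2, -3],
 [2, -3],
 [-2, 2]].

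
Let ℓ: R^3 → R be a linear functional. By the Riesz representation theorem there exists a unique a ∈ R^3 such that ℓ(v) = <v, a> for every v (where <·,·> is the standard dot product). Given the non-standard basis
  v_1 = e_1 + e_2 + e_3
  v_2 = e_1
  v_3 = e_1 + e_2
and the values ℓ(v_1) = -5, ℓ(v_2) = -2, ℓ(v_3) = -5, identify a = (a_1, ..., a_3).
a = (-2, -3, 0)

Write a = (a_1, ..., a_3) in the standard basis. For each basis vector v_i, ℓ(v_i) = <v_i, a> is a linear equation in the a_j's. Collect the n equations into a matrix system V a = ℓ, where row i of V is v_i (expressed in the standard basis). Since V is invertible (lower-triangular with 1s on the diagonal, up to permutation), solve by back-substitution:
  V =
[[1, 1, 1],
 [1, 0, 0],
 [1, 1, 0]]
  V a = (-5, -2, -5)
Solving gives a = (-2, -3, 0).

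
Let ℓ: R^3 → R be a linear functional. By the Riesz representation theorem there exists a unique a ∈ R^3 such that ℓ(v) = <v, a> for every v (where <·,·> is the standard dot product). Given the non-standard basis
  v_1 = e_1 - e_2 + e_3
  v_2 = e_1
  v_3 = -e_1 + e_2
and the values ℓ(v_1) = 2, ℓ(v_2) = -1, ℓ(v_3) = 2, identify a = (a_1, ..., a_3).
a = (-1, 1, 4)

Write a = (a_1, ..., a_3) in the standard basis. For each basis vector v_i, ℓ(v_i) = <v_i, a> is a linear equation in the a_j's. Collect the n equations into a matrix system V a = ℓ, where row i of V is v_i (expressed in the standard basis). Since V is invertible (lower-triangular with 1s on the diagonal, up to permutation), solve by back-substitution:
  V =
[[1, -1, 1],
 [1, 0, 0],
 [-1, 1, 0]]
  V a = (2, -1, 2)
Solving gives a = (-1, 1, 4).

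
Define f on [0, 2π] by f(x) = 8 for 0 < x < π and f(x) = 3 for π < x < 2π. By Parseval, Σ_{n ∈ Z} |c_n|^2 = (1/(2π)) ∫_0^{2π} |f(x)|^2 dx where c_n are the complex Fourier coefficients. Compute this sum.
Σ |c_n|^2 = 73/2

Parseval equates the L^2 energy of f (normalised by 1/(2π)) with the ℓ^2 sum of its Fourier coefficients: (1/(2π)) ∫_0^{2π} |f|^2 = Σ |c_n|^2.
Compute the left side: (1/(2π)) [∫_0^π 8^2 dx + ∫_π^{2π} 3^2 dx] = (1/(2π)) · (64π + 9π) = (64 + 9)/2 = 73/2.
So Σ_{n ∈ Z} |c_n|^2 = 73/2.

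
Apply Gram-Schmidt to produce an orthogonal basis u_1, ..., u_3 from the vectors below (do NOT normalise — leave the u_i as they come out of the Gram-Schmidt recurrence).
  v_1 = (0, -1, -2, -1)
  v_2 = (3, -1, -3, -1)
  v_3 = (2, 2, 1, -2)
Orthogonal basis:
  u_1 = (0, -1, -2, -1)
  u_2 = (3, 1/3, -1/3, 1/3)
  u_3 = (5/28, 41/28, 15/28, -71/28)

Apply the Gram-Schmidt recurrence
  u_1 = v_1
  u_i = v_i − Σ_{j<i} ((v_i · u_j) / (u_j · u_j)) · u_j.

Step by step this gives:
  u_1 = (0, -1, -2, -1)
  u_2 = (3, 1/3, -1/3, 1/3)
  u_3 = (5/28, 41/28, 15/28, -71/28)

Orthogonality check:
  u_2 · u_1 = 0 (should be 0)
  u_3 · u_1 = 0 (should be 0)
  u_3 · u_2 = 0 (should be 0)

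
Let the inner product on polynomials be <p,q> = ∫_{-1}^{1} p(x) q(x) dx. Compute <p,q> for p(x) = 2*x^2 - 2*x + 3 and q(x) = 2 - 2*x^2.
<p,q> = 136/15

Expand the product: p(x)·q(x) = -4*x^4 + 4*x^3 - 2*x^2 - 4*x + 6.
∫_{-1}^{1} of each monomial x^k gives [2/(k+1) if k even, 0 if k odd]. Integrating term-by-term (or equivalently evaluating the antiderivative F(x) = -4*x^5/5 + x^4 - 2*x^3/3 - 2*x^2 + 6*x at the endpoints):
  F(1) − F(−1) = 53/15 − (-83/15) = 136/15.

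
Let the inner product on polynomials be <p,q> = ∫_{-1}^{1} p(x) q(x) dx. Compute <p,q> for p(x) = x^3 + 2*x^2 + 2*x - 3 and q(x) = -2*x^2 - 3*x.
<p,q> = -14/5

Expand the product: p(x)·q(x) = -2*x^5 - 7*x^4 - 10*x^3 + 9*x.
∫_{-1}^{1} of each monomial x^k gives [2/(k+1) if k even, 0 if k odd]. Integrating term-by-term (or equivalently evaluating the antiderivative F(x) = -x^6/3 - 7*x^5/5 - 5*x^4/2 + 9*x^2/2 at the endpoints):
  F(1) − F(−1) = 4/15 − (46/15) = -14/5.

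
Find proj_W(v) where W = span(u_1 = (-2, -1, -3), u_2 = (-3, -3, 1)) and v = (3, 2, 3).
proj_W(v) = (70/23, 449/230, 687/230)

Set up U = [u_1 | ... | u_2] ∈ R^(3×2). The projector onto W = col(U) is P = U (U^T U)^(-1) U^T.
Compute U^T U =
  [14, 6]
  [6, 19],
and U^T v = (-17, -12).
Solve U^T U · c = U^T v for the coefficients: c = (-251/230, -33/115). The projection is proj_W(v) = U c.
Check: (v - proj_W(v)) · u_1 = 0  (should be 0).
Check: (v - proj_W(v)) · u_2 = 0  (should be 0).
Result: proj_W(v) = (70/23, 449/230, 687/230).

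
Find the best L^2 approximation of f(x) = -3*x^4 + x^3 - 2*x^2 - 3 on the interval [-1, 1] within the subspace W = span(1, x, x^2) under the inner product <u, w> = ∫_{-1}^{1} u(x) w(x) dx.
g(x) = -32*x^2/7 + 3*x/5 - 96/35

The best approximation g ∈ W is the orthogonal projection of f onto W. Writing g = a_0 + a_1 x + a_2 x^2, the coefficients solve the normal equations G · a = b where
  G_{ij} = <φ_i, φ_j> and b_i = <f, φ_i>, with φ_0 = 1, φ_1 = x, φ_2 = x^2.
G =
  [2, 0, 2/3]
  [0, 2/3, 0]
  [2/3, 0, 2/5],
b = (-128/15, 2/5, -128/35).
Solving gives a_0 = -96/35, a_1 = 3/5, a_2 = -32/7, so
  g(x) = -32*x^2/7 + 3*x/5 - 96/35.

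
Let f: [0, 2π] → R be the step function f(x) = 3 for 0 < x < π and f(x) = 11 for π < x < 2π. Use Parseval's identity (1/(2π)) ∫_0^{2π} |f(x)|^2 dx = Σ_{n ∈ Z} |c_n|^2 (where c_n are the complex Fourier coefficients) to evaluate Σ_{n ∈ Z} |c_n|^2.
Σ |c_n|^2 = 65

Parseval equates the L^2 energy of f (normalised by 1/(2π)) with the ℓ^2 sum of its Fourier coefficients: (1/(2π)) ∫_0^{2π} |f|^2 = Σ |c_n|^2.
Compute the left side: (1/(2π)) [∫_0^π 3^2 dx + ∫_π^{2π} 11^2 dx] = (1/(2π)) · (9π + 121π) = (9 + 121)/2 = 65.
So Σ_{n ∈ Z} |c_n|^2 = 65.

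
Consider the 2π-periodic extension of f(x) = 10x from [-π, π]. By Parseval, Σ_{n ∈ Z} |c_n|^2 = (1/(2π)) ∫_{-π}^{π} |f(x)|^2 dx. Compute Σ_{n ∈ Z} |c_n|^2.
Σ |c_n|^2 = 100π^2/3

Expand and integrate term by term over [-π, π]:
  ∫ (10x)^2 dx = 100·(2π^3/3); ∫ 2·10·(0)·x dx = 0 (odd integrand); ∫ 0^2 dx = 0·2π.
So (1/(2π)) ∫_{-π}^{π} (10x)^2 dx = 100π^2/3 + 0 = 100π^2/3.
Parseval ⇒ Σ |c_n|^2 = 100π^2/3.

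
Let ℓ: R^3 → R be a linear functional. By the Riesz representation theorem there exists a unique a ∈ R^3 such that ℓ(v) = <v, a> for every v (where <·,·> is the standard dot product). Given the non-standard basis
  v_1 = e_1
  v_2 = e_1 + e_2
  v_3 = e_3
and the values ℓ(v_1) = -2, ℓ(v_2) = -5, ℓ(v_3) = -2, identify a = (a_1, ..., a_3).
a = (-2, -3, -2)

Write a = (a_1, ..., a_3) in the standard basis. For each basis vector v_i, ℓ(v_i) = <v_i, a> is a linear equation in the a_j's. Collect the n equations into a matrix system V a = ℓ, where row i of V is v_i (expressed in the standard basis). Since V is invertible (lower-triangular with 1s on the diagonal, up to permutation), solve by back-substitution:
  V =
[[1, 0, 0],
 [1, 1, 0],
 [0, 0, 1]]
  V a = (-2, -5, -2)
Solving gives a = (-2, -3, -2).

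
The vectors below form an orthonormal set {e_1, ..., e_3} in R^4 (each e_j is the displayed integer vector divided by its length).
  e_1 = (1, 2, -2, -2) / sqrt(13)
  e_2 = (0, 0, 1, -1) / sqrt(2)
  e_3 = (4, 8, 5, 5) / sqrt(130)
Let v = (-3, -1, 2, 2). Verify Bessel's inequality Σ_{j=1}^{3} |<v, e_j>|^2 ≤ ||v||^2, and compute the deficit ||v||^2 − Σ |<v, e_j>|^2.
Σ |<v, e_j>|^2 = 13; ||v||^2 = 18; deficit = 5

Write each e_j = u_j / sqrt(<u_j, u_j>) where u_j is the displayed integer vector. Then <v, e_j> = <v, u_j> / sqrt(<u_j, u_j>), so |<v, e_j>|^2 = <v, u_j>^2 / <u_j, u_j>.
Coefficients: <v, e_1> = -13/sqrt(13), <v, e_2> = 0/sqrt(2), <v, e_3> = 0/sqrt(130).
Square and sum: Σ |<v, e_j>|^2 = 13.
Compute ||v||^2 = v·v = 18.
Deficit = 18 − 13 = 5 ≥ 0, confirming Bessel's inequality. (The deficit equals ||v − Σ <v,e_j> e_j||^2, the squared distance from v to span{e_j}.)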